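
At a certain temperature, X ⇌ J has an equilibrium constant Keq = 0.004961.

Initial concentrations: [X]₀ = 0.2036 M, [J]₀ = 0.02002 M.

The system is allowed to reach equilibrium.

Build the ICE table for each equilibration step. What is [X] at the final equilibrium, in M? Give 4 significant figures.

[X]_eq = 0.2225 M

Q₀ = 0.09833 vs Keq = 0.004961 ⇒ Q>K, reverse
Step 1:
                   X          J
  init        0.2036    0.02002
  Δ          0.01892   -0.01892
  eq          0.2225   0.001104
  solve Keq expr → x = -0.01892; check Q = 0.004961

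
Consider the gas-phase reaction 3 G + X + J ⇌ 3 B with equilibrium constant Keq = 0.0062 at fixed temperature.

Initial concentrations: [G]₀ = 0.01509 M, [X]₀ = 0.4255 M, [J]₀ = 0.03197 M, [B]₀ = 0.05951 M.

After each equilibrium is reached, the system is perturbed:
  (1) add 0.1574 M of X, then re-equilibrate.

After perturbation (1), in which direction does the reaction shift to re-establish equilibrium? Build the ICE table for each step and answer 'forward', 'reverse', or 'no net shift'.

Q₀ = 4509 vs Keq = 0.0062 ⇒ Q>K, reverse
Step 1:
                    G           X           J           B
  Initial     0.01509      0.4255     0.03197     0.05951
  Change      0.05583     0.01861     0.01861    -0.05583
  Equil       0.07092      0.4441     0.05058    0.003676
  solve Keq expr → x = -0.01861; check Q = 0.0062
Then add 0.1574 M of X.
Step 2:
                    G           X           J           B
  Initial     0.07092      0.6015     0.05058    0.003676
  Change  -3.6665e-04 -1.2222e-04 -1.2222e-04  3.6665e-04
  Equil       0.07056      0.6014     0.05046    0.004043
  solve Keq expr → x = 1.2222e-04; check Q = 0.0062

Direction: forward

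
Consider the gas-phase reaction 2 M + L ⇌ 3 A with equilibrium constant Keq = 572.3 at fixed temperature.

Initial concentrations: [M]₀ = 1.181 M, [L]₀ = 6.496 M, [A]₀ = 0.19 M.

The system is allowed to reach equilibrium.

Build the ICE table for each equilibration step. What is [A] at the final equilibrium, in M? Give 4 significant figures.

[A]_eq = 1.894 M

Q₀ = 7.5703e-04 vs Keq = 572.3 ⇒ Q<K, forward
Step 1:
                   M          L          A
  init         1.181      6.496       0.19
  Δ           -1.136    -0.5681      1.704
  eq         0.04476      5.928      1.894
  solve Keq expr → x = 0.5681; check Q = 572.3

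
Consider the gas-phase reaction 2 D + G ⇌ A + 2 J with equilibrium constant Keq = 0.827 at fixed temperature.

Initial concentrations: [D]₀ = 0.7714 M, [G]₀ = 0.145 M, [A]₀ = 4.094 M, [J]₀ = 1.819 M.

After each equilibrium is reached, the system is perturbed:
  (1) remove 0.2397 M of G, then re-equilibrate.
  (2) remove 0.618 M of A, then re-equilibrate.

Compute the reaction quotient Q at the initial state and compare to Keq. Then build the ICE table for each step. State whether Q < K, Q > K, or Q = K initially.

Q₀ = 157; Q > K (proceeds reverse)

Q₀ = 157 vs Keq = 0.827 ⇒ Q>K, reverse
Step 1:
                   D          G          A          J
  I           0.7714      0.145      4.094      1.819
  C             1.08       0.54      -0.54      -1.08
  E            1.851      0.685      3.554     0.7391
  solve Keq expr → x = -0.54; check Q = 0.827
Then remove 0.2397 M of G.
Step 2:
                   D          G          A          J
  I            1.851     0.4453      3.554     0.7391
  C          0.08374    0.04187   -0.04187   -0.08374
  E            1.935     0.4871      3.512     0.6554
  solve Keq expr → x = -0.04187; check Q = 0.827
Then remove 0.618 M of A.
Step 3:
                   D          G          A          J
  I            1.935     0.4871      2.894     0.6554
  C           -0.037    -0.0185     0.0185      0.037
  E            1.898     0.4686      2.913     0.6924
  solve Keq expr → x = 0.0185; check Q = 0.827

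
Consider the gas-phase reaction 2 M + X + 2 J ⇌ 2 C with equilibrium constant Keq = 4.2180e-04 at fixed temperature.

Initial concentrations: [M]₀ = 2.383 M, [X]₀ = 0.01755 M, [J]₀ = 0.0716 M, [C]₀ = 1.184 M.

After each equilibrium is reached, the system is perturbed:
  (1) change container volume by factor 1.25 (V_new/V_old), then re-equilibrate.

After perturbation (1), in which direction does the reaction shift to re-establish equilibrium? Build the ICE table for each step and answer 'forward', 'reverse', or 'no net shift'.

Direction: reverse

Q₀ = 2744 vs Keq = 4.2180e-04 ⇒ Q>K, reverse
Step 1:
                    M           X           J           C
  Initial       2.383     0.01755      0.0716       1.184
  Change        1.119      0.5595       1.119      -1.119
  Equil         3.502       0.577       1.191     0.06504
  solve Keq expr → x = -0.5595; check Q = 4.2180e-04
Then change container volume by factor 1.25 (V_new/V_old).
Step 2:
                    M           X           J           C
  Initial       2.802      0.4616      0.9524     0.05204
  Change      0.01379    0.006897     0.01379    -0.01379
  Equil         2.815      0.4685      0.9662     0.03824
  solve Keq expr → x = -0.006897; check Q = 4.2180e-04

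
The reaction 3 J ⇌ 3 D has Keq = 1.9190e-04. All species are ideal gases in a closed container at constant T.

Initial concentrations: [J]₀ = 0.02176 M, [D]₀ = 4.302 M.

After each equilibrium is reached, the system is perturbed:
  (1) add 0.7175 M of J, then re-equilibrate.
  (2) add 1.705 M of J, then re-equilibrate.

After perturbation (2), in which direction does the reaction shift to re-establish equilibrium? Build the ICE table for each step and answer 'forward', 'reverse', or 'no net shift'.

Direction: forward

Q₀ = 7.7274e+06 vs Keq = 1.9190e-04 ⇒ Q>K, reverse
Step 1:
                    J           D
  Initial     0.02176       4.302
  Change        4.066      -4.066
  Equil         4.088      0.2358
  solve Keq expr → x = -1.355; check Q = 1.9190e-04
Then add 0.7175 M of J.
Step 2:
                    J           D
  Initial       4.805      0.2358
  Change     -0.03913     0.03913
  Equil         4.766      0.2749
  solve Keq expr → x = 0.01304; check Q = 1.9190e-04
Then add 1.705 M of J.
Step 3:
                    J           D
  Initial       6.471      0.2749
  Change     -0.09298     0.09298
  Equil         6.378      0.3679
  solve Keq expr → x = 0.03099; check Q = 1.9190e-04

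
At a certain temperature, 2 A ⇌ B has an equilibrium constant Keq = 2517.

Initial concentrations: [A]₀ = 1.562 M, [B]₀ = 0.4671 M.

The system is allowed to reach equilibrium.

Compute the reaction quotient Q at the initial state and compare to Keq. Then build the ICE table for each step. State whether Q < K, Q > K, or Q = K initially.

Q₀ = 0.1914 vs Keq = 2517 ⇒ Q<K, forward
Step 1:
                   A          B
  Initial      1.562     0.4671
  Change       -1.54     0.7699
  Equil      0.02217      1.237
  solve Keq expr → x = 0.7699; check Q = 2517

Q₀ = 0.1914; Q < K (proceeds forward)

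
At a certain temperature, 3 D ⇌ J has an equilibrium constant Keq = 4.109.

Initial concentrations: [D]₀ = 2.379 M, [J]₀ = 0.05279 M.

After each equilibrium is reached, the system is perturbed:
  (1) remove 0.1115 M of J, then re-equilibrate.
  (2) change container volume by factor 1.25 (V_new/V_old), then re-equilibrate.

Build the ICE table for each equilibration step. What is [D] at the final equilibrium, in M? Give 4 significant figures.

[D]_eq = 0.4714 M

Q₀ = 0.003921 vs Keq = 4.109 ⇒ Q<K, forward
Step 1:
                  D         J
  Initial     2.379   0.05279
  Change     -1.834    0.6114
  Equil      0.5447    0.6642
  solve Keq expr → x = 0.6114; check Q = 4.109
Then remove 0.1115 M of J.
Step 2:
                  D         J
  Initial    0.5447    0.5527
  Change   -0.02936  0.009787
  Equil      0.5154    0.5625
  solve Keq expr → x = 0.009787; check Q = 4.109
Then change container volume by factor 1.25 (V_new/V_old).
Step 3:
                  D         J
  Initial    0.4123      0.45
  Change    0.05905  -0.01968
  Equil      0.4714    0.4303
  solve Keq expr → x = -0.01968; check Q = 4.109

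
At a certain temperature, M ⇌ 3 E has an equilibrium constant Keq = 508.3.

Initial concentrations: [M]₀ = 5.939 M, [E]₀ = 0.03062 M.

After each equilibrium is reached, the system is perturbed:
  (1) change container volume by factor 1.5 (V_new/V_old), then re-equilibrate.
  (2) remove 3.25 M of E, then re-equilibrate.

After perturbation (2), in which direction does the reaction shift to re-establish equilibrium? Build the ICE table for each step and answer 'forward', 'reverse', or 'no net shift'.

Q₀ = 4.8340e-06 vs Keq = 508.3 ⇒ Q<K, forward
Step 1:
                    M           E
  I             5.939     0.03062
  C            -3.547       10.64
  E             2.392       10.67
  solve Keq expr → x = 3.547; check Q = 508.3
Then change container volume by factor 1.5 (V_new/V_old).
Step 2:
                    M           E
  I             1.594       7.115
  C           -0.4283       1.285
  E             1.166         8.4
  solve Keq expr → x = 0.4283; check Q = 508.3
Then remove 3.25 M of E.
Step 3:
                    M           E
  I             1.166        5.15
  C           -0.5486       1.646
  E            0.6175       6.796
  solve Keq expr → x = 0.5486; check Q = 508.3

Direction: forward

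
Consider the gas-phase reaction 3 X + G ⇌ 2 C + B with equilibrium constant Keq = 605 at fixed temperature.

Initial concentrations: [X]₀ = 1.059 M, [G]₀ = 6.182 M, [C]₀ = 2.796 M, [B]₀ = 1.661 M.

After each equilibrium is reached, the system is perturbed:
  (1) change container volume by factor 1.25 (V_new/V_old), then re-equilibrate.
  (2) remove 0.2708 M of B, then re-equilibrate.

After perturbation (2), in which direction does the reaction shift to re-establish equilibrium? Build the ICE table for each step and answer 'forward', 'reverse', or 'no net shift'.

Direction: forward

Q₀ = 1.769 vs Keq = 605 ⇒ Q<K, forward
Step 1:
                  X         G         C         B
  Initial     1.059     6.182     2.796     1.661
  Change    -0.8747   -0.2916    0.5832    0.2916
  Equil      0.1843      5.89     3.379     1.953
  solve Keq expr → x = 0.2916; check Q = 605
Then change container volume by factor 1.25 (V_new/V_old).
Step 2:
                  X         G         C         B
  Initial    0.1474     4.712     2.703     1.562
  Change    0.01093  0.003644 -0.007289 -0.003644
  Equil      0.1583     4.716     2.696     1.558
  solve Keq expr → x = -0.003644; check Q = 605
Then remove 0.2708 M of B.
Step 3:
                  X         G         C         B
  Initial    0.1583     4.716     2.696     1.288
  Change  -0.009378 -0.003126  0.006252  0.003126
  Equil       0.149     4.713     2.702     1.291
  solve Keq expr → x = 0.003126; check Q = 605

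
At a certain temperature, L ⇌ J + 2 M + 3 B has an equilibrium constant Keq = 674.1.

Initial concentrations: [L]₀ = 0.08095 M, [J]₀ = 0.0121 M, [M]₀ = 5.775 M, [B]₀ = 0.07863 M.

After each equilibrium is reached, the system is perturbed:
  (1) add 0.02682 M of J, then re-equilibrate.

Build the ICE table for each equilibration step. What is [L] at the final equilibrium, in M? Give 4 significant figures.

[L]_eq = 2.0665e-04 M

Q₀ = 0.002423 vs Keq = 674.1 ⇒ Q<K, forward
Step 1:
                  L         J         M         B
  init      0.08095    0.0121     5.775   0.07863
  Δ        -0.08079   0.08079    0.1616    0.2424
  eq      1.6063e-04   0.09289     5.937     0.321
  solve Keq expr → x = 0.08079; check Q = 674.1
Then add 0.02682 M of J.
Step 2:
                  L         J         M         B
  init    1.6063e-04    0.1197     5.937     0.321
  Δ       4.6025e-05 -4.6025e-05 -9.2051e-05 -1.3808e-04
  eq      2.0665e-04    0.1197     5.936    0.3209
  solve Keq expr → x = -4.6025e-05; check Q = 674.1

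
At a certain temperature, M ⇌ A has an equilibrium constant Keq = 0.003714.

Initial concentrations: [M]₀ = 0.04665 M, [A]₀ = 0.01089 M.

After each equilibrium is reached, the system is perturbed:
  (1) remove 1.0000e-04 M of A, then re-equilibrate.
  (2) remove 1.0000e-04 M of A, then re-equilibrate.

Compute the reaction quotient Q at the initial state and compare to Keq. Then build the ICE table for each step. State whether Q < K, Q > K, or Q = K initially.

Q₀ = 0.2334 vs Keq = 0.003714 ⇒ Q>K, reverse
Step 1:
                    M           A
  Initial     0.04665     0.01089
  Change      0.01068    -0.01068
  Equil       0.05733  2.1291e-04
  solve Keq expr → x = -0.01068; check Q = 0.003714
Then remove 1.0000e-04 M of A.
Step 2:
                    M           A
  Initial     0.05733  1.1291e-04
  Change  -9.9630e-05  9.9630e-05
  Equil       0.05723  2.1254e-04
  solve Keq expr → x = 9.9630e-05; check Q = 0.003714
Then remove 1.0000e-04 M of A.
Step 3:
                    M           A
  Initial     0.05723  1.1254e-04
  Change  -9.9630e-05  9.9630e-05
  Equil       0.05713  2.1217e-04
  solve Keq expr → x = 9.9630e-05; check Q = 0.003714

Q₀ = 0.2334; Q > K (proceeds reverse)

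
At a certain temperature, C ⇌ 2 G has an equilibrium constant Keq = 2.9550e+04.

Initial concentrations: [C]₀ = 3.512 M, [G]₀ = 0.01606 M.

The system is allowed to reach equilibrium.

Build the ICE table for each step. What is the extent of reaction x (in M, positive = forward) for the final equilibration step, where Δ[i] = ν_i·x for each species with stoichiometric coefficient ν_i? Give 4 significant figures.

x = 3.51 M

Q₀ = 7.3441e-05 vs Keq = 2.9550e+04 ⇒ Q<K, forward
Step 1:
                    C           G
  I             3.512     0.01606
  C             -3.51       7.021
  E          0.001676       7.037
  solve Keq expr → x = 3.51; check Q = 2.9550e+04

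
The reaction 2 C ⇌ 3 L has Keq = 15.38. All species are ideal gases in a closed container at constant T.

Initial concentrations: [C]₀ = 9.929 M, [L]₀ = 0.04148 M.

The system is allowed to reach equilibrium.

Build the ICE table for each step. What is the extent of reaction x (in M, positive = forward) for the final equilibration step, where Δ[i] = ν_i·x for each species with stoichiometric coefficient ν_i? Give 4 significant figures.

x = 2.431 M

Q₀ = 7.2394e-07 vs Keq = 15.38 ⇒ Q<K, forward
Step 1:
                    C           L
  Initial       9.929     0.04148
  Change       -4.863       7.294
  Equil         5.066       7.336
  solve Keq expr → x = 2.431; check Q = 15.38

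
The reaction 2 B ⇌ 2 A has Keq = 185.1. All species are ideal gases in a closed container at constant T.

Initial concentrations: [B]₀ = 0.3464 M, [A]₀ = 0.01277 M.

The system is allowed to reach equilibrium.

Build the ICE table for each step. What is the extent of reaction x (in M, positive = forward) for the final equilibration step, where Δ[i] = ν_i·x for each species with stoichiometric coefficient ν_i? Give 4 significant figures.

x = 0.1609 M

Q₀ = 0.001359 vs Keq = 185.1 ⇒ Q<K, forward
Step 1:
                   B          A
  init        0.3464    0.01277
  Δ          -0.3218     0.3218
  eq         0.02459     0.3346
  solve Keq expr → x = 0.1609; check Q = 185.1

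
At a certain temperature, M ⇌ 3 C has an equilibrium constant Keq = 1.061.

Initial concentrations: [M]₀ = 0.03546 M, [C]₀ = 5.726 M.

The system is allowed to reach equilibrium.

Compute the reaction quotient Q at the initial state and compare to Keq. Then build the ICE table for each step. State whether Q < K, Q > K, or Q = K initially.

Q₀ = 5294; Q > K (proceeds reverse)

Q₀ = 5294 vs Keq = 1.061 ⇒ Q>K, reverse
Step 1:
                    M           C
  init        0.03546       5.726
  Δ             1.515      -4.545
  eq            1.551       1.181
  solve Keq expr → x = -1.515; check Q = 1.061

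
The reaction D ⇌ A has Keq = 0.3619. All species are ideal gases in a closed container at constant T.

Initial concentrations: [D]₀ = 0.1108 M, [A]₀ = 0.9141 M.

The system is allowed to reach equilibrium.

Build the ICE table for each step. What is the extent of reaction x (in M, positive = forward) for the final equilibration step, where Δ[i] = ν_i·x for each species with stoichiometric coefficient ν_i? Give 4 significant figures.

Q₀ = 8.25 vs Keq = 0.3619 ⇒ Q>K, reverse
Step 1:
                  D         A
  init       0.1108    0.9141
  Δ          0.6418   -0.6418
  eq         0.7526    0.2723
  solve Keq expr → x = -0.6418; check Q = 0.3619

x = -0.6418 M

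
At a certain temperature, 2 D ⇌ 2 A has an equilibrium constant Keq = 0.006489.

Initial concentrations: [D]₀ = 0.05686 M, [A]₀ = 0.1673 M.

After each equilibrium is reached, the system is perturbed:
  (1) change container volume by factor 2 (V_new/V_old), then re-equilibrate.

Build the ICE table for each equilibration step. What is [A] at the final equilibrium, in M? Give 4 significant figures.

Q₀ = 8.657 vs Keq = 0.006489 ⇒ Q>K, reverse
Step 1:
                  D         A
  I         0.05686    0.1673
  C          0.1506   -0.1506
  E          0.2074   0.01671
  solve Keq expr → x = -0.07529; check Q = 0.006489
Then change container volume by factor 2 (V_new/V_old).
Step 2:
                  D         A
  I          0.1037  0.008355
  C               0         0
  E          0.1037  0.008355
  solve Keq expr → x = 0; check Q = 0.006489

[A]_eq = 0.008355 M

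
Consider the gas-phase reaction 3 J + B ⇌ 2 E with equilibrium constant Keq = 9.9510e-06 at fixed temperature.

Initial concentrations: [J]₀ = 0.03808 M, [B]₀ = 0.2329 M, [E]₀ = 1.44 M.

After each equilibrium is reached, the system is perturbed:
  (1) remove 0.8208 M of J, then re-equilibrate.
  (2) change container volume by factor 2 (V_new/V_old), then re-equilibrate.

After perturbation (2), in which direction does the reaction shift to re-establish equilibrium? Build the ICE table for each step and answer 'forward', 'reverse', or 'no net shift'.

Q₀ = 1.6124e+05 vs Keq = 9.9510e-06 ⇒ Q>K, reverse
Step 1:
                  J         B         E
  init      0.03808    0.2329      1.44
  Δ           2.145     0.715     -1.43
  eq          2.183    0.9479  0.009908
  solve Keq expr → x = -0.715; check Q = 9.9510e-06
Then remove 0.8208 M of J.
Step 2:
                  J         B         E
  init        1.362    0.9479  0.009908
  Δ        0.007465  0.002488 -0.004977
  eq           1.37    0.9504  0.004931
  solve Keq expr → x = -0.002488; check Q = 9.9510e-06
Then change container volume by factor 2 (V_new/V_old).
Step 3:
                  J         B         E
  init       0.6849    0.4752  0.002465
  Δ         0.00184 6.1347e-04 -0.001227
  eq         0.6868    0.4758  0.001238
  solve Keq expr → x = -6.1347e-04; check Q = 9.9510e-06

Direction: reverse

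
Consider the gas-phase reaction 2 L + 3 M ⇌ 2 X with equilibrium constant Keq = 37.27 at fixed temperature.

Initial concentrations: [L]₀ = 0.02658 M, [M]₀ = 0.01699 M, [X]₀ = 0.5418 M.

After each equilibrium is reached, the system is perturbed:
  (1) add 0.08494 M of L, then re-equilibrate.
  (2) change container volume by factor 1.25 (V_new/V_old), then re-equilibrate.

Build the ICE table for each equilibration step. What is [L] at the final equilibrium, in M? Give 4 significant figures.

Q₀ = 8.4720e+07 vs Keq = 37.27 ⇒ Q>K, reverse
Step 1:
                   L          M          X
  Initial    0.02658    0.01699     0.5418
  Change      0.2233     0.3349    -0.2233
  Equil       0.2499     0.3519     0.3185
  solve Keq expr → x = -0.1116; check Q = 37.27
Then add 0.08494 M of L.
Step 2:
                   L          M          X
  Initial     0.3348     0.3519     0.3185
  Change    -0.02277   -0.03416    0.02277
  Equil        0.312     0.3178     0.3413
  solve Keq expr → x = 0.01139; check Q = 37.27
Then change container volume by factor 1.25 (V_new/V_old).
Step 3:
                   L          M          X
  Initial     0.2496     0.2542      0.273
  Change     0.02092    0.03137   -0.02092
  Equil       0.2706     0.2856     0.2521
  solve Keq expr → x = -0.01046; check Q = 37.27

[L]_eq = 0.2706 M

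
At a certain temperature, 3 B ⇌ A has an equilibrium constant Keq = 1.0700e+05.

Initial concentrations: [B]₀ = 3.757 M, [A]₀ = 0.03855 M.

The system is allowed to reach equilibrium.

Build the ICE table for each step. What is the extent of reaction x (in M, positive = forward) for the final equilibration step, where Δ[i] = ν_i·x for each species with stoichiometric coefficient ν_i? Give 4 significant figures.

x = 1.245 M

Q₀ = 7.2694e-04 vs Keq = 1.0700e+05 ⇒ Q<K, forward
Step 1:
                    B           A
  I             3.757     0.03855
  C            -3.734       1.245
  E           0.02289       1.283
  solve Keq expr → x = 1.245; check Q = 1.0700e+05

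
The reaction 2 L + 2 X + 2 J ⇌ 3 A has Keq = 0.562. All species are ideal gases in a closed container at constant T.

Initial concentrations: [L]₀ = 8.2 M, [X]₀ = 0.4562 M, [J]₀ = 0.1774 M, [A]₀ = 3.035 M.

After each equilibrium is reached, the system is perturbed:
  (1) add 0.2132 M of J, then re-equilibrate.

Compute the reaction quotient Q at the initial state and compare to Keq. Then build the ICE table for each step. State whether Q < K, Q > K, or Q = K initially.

Q₀ = 63.48; Q > K (proceeds reverse)

Q₀ = 63.48 vs Keq = 0.562 ⇒ Q>K, reverse
Step 1:
                    L           X           J           A
  I               8.2      0.4562      0.1774       3.035
  C            0.4456      0.4456      0.4456     -0.6683
  E             8.646      0.9018       0.623       2.367
  solve Keq expr → x = -0.2228; check Q = 0.562
Then add 0.2132 M of J.
Step 2:
                    L           X           J           A
  I             8.646      0.9018      0.8362       2.367
  C          -0.08487    -0.08487    -0.08487      0.1273
  E             8.561      0.8169      0.7513       2.494
  solve Keq expr → x = 0.04244; check Q = 0.562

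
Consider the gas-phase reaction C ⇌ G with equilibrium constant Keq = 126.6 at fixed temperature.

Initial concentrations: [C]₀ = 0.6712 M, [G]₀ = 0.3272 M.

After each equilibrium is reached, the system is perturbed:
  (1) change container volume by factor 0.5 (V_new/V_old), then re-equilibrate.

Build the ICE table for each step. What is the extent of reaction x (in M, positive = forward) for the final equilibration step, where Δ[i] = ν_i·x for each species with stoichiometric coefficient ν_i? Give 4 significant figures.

Q₀ = 0.4875 vs Keq = 126.6 ⇒ Q<K, forward
Step 1:
                    C           G
  Initial      0.6712      0.3272
  Change      -0.6634      0.6634
  Equil      0.007824      0.9906
  solve Keq expr → x = 0.6634; check Q = 126.6
Then change container volume by factor 0.5 (V_new/V_old).
Step 2:
                    C           G
  Initial     0.01565       1.981
  Change            0           0
  Equil       0.01565       1.981
  solve Keq expr → x = 0; check Q = 126.6

x = 0 M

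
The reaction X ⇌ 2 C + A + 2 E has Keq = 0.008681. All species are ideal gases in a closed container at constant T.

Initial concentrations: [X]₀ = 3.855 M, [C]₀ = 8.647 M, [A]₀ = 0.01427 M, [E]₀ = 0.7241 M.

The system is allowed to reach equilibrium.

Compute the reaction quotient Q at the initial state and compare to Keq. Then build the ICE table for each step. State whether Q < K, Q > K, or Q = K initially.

Q₀ = 0.1451; Q > K (proceeds reverse)

Q₀ = 0.1451 vs Keq = 0.008681 ⇒ Q>K, reverse
Step 1:
                    X           C           A           E
  init          3.855       8.647     0.01427      0.7241
  Δ           0.01334    -0.02668    -0.01334    -0.02668
  eq            3.868        8.62  9.2910e-04      0.6974
  solve Keq expr → x = -0.01334; check Q = 0.008681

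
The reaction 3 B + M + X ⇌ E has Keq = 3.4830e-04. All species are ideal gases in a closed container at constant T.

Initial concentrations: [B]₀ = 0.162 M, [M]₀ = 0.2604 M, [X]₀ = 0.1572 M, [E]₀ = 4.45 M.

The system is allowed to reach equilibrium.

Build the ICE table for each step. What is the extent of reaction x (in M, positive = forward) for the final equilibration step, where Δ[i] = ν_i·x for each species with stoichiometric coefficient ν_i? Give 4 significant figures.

Q₀ = 2.5569e+04 vs Keq = 3.4830e-04 ⇒ Q>K, reverse
Step 1:
                    B           M           X           E
  I             0.162      0.2604      0.1572        4.45
  C             8.166       2.722       2.722      -2.722
  E             8.328       2.983       2.879       1.728
  solve Keq expr → x = -2.722; check Q = 3.4830e-04

x = -2.722 M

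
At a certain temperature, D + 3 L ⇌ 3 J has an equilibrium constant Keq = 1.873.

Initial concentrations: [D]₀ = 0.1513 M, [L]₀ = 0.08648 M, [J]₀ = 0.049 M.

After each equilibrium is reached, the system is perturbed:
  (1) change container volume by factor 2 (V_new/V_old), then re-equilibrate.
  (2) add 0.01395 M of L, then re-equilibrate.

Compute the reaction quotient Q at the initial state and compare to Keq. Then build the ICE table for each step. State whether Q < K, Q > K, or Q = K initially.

Q₀ = 1.202; Q < K (proceeds forward)

Q₀ = 1.202 vs Keq = 1.873 ⇒ Q<K, forward
Step 1:
                  D         L         J
  I          0.1513   0.08648     0.049
  C       -0.001533   -0.0046    0.0046
  E          0.1498   0.08188    0.0536
  solve Keq expr → x = 0.001533; check Q = 1.873
Then change container volume by factor 2 (V_new/V_old).
Step 2:
                  D         L         J
  I         0.07488   0.04094    0.0268
  C        0.001186  0.003558 -0.003558
  E         0.07607    0.0445   0.02324
  solve Keq expr → x = -0.001186; check Q = 1.873
Then add 0.01395 M of L.
Step 3:
                  D         L         J
  I         0.07607   0.05845   0.02324
  C       -0.001553  -0.00466   0.00466
  E         0.07452   0.05379    0.0279
  solve Keq expr → x = 0.001553; check Q = 1.873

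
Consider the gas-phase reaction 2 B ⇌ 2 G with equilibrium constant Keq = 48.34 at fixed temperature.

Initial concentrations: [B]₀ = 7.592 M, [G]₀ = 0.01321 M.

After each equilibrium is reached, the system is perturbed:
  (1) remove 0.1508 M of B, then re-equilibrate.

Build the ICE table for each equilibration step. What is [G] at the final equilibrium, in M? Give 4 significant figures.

Q₀ = 3.0276e-06 vs Keq = 48.34 ⇒ Q<K, forward
Step 1:
                    B           G
  Initial       7.592     0.01321
  Change       -6.636       6.636
  Equil        0.9563       6.649
  solve Keq expr → x = 3.318; check Q = 48.34
Then remove 0.1508 M of B.
Step 2:
                    B           G
  Initial      0.8055       6.649
  Change       0.1318     -0.1318
  Equil        0.9373       6.517
  solve Keq expr → x = -0.06592; check Q = 48.34

[G]_eq = 6.517 M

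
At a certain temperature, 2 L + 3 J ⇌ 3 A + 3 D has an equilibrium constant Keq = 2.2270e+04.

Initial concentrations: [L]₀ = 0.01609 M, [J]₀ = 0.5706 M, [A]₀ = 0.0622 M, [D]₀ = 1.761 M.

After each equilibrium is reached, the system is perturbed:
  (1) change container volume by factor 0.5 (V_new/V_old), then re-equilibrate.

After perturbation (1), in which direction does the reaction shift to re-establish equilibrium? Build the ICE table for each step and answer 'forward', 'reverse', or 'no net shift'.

Direction: reverse

Q₀ = 27.32 vs Keq = 2.2270e+04 ⇒ Q<K, forward
Step 1:
                  L         J         A         D
  Initial   0.01609    0.5706    0.0622     1.761
  Change   -0.01512  -0.02268   0.02268   0.02268
  Equil   9.7320e-04    0.5479   0.08488     1.784
  solve Keq expr → x = 0.007558; check Q = 2.2270e+04
Then change container volume by factor 0.5 (V_new/V_old).
Step 2:
                  L         J         A         D
  Initial  0.001946     1.096    0.1698     3.567
  Change  7.7245e-04  0.001159 -0.001159 -0.001159
  Equil    0.002719     1.097    0.1686     3.566
  solve Keq expr → x = -3.8623e-04; check Q = 2.2270e+04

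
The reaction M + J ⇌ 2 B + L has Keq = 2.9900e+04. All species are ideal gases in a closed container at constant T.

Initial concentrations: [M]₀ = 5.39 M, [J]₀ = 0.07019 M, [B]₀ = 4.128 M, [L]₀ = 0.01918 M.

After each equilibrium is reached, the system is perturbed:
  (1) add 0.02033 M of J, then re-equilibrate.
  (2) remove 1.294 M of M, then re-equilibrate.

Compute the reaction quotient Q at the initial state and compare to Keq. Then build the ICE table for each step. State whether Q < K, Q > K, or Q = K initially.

Q₀ = 0.8639; Q < K (proceeds forward)

Q₀ = 0.8639 vs Keq = 2.9900e+04 ⇒ Q<K, forward
Step 1:
                    M           J           B           L
  Initial        5.39     0.07019       4.128     0.01918
  Change     -0.07018    -0.07018      0.1404     0.07018
  Equil          5.32  1.0235e-05       4.268     0.08936
  solve Keq expr → x = 0.07018; check Q = 2.9900e+04
Then add 0.02033 M of J.
Step 2:
                    M           J           B           L
  Initial        5.32     0.02034       4.268     0.08936
  Change     -0.02033    -0.02033     0.04065     0.02033
  Equil         5.299  1.2853e-05       4.309      0.1097
  solve Keq expr → x = 0.02033; check Q = 2.9900e+04
Then remove 1.294 M of M.
Step 3:
                    M           J           B           L
  Initial       4.005  1.2853e-05       4.309      0.1097
  Change   4.1515e-06  4.1515e-06 -8.3031e-06 -4.1515e-06
  Equil         4.005  1.7005e-05       4.309      0.1097
  solve Keq expr → x = -4.1515e-06; check Q = 2.9900e+04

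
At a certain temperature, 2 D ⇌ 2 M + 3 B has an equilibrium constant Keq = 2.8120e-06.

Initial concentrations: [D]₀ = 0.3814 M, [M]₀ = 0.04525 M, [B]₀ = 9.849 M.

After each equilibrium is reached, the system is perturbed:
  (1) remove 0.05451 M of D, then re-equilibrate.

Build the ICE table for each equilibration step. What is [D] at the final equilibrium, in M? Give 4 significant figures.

[D]_eq = 0.3721 M

Q₀ = 13.45 vs Keq = 2.8120e-06 ⇒ Q>K, reverse
Step 1:
                   D          M          B
  Initial     0.3814    0.04525      9.849
  Change     0.04523   -0.04523   -0.06784
  Equil       0.4266 2.3387e-05      9.781
  solve Keq expr → x = -0.02261; check Q = 2.8120e-06
Then remove 0.05451 M of D.
Step 2:
                   D          M          B
  Initial     0.3721 2.3387e-05      9.781
  Change  2.9879e-06 -2.9879e-06 -4.4819e-06
  Equil       0.3721 2.0399e-05      9.781
  solve Keq expr → x = -1.4940e-06; check Q = 2.8120e-06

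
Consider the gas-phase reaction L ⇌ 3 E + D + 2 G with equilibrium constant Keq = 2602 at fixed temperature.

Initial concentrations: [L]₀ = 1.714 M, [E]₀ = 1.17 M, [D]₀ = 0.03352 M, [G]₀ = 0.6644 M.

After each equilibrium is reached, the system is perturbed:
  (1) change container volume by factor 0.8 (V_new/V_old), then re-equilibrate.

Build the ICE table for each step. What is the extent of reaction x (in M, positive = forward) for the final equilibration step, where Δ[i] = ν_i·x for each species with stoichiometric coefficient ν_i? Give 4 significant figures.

x = -0.235 M

Q₀ = 0.01383 vs Keq = 2602 ⇒ Q<K, forward
Step 1:
                   L          E          D          G
  Initial      1.714       1.17    0.03352     0.6644
  Change       -1.21      3.631       1.21      2.421
  Equil       0.5036      4.801      1.244      3.085
  solve Keq expr → x = 1.21; check Q = 2602
Then change container volume by factor 0.8 (V_new/V_old).
Step 2:
                   L          E          D          G
  Initial     0.6295      6.001      1.555      3.856
  Change       0.235    -0.7049     -0.235    -0.4699
  Equil       0.8645      5.297       1.32      3.387
  solve Keq expr → x = -0.235; check Q = 2602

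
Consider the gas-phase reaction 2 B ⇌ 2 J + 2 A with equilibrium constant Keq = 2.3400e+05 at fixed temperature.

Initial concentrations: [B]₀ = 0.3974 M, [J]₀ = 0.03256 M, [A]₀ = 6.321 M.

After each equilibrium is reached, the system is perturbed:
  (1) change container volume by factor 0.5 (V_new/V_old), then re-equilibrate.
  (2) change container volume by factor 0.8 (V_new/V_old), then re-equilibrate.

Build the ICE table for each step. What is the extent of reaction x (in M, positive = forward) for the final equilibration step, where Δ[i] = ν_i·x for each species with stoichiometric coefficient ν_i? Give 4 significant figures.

Q₀ = 0.2682 vs Keq = 2.3400e+05 ⇒ Q<K, forward
Step 1:
                  B         J         A
  init       0.3974   0.03256     6.321
  Δ         -0.3915    0.3915    0.3915
  eq       0.005885    0.4241     6.713
  solve Keq expr → x = 0.1958; check Q = 2.3400e+05
Then change container volume by factor 0.5 (V_new/V_old).
Step 2:
                  B         J         A
  init      0.01177    0.8482     13.43
  Δ         0.01143  -0.01143  -0.01143
  eq         0.0232    0.8367     13.41
  solve Keq expr → x = -0.005716; check Q = 2.3400e+05
Then change container volume by factor 0.8 (V_new/V_old).
Step 3:
                  B         J         A
  init        0.029     1.046     16.77
  Δ        0.006993 -0.006993 -0.006993
  eq        0.03599     1.039     16.76
  solve Keq expr → x = -0.003497; check Q = 2.3400e+05

x = -0.003497 M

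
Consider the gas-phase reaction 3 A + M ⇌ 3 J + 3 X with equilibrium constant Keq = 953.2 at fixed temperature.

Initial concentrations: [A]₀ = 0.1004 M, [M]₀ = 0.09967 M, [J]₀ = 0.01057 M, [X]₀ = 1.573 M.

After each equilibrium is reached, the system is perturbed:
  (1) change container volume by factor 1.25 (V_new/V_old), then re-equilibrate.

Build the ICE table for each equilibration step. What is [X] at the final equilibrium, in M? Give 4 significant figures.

Q₀ = 0.04557 vs Keq = 953.2 ⇒ Q<K, forward
Step 1:
                   A          M          J          X
  I           0.1004    0.09967    0.01057      1.573
  C          -0.0691   -0.02303     0.0691     0.0691
  E           0.0313    0.07664    0.07967      1.642
  solve Keq expr → x = 0.02303; check Q = 953.2
Then change container volume by factor 1.25 (V_new/V_old).
Step 2:
                   A          M          J          X
  I          0.02504    0.06131    0.06374      1.314
  C        -0.002478 -8.2599e-04   0.002478   0.002478
  E          0.02256    0.06048    0.06622      1.316
  solve Keq expr → x = 8.2599e-04; check Q = 953.2

[X]_eq = 1.316 M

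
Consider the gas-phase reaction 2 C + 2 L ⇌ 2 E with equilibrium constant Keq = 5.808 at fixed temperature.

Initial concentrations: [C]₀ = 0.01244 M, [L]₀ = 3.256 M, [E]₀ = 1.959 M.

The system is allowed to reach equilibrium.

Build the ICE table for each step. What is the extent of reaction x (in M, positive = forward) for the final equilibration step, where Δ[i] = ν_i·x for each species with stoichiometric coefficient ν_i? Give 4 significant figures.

x = -0.09947 M

Q₀ = 2339 vs Keq = 5.808 ⇒ Q>K, reverse
Step 1:
                    C           L           E
  Initial     0.01244       3.256       1.959
  Change       0.1989      0.1989     -0.1989
  Equil        0.2114       3.455        1.76
  solve Keq expr → x = -0.09947; check Q = 5.808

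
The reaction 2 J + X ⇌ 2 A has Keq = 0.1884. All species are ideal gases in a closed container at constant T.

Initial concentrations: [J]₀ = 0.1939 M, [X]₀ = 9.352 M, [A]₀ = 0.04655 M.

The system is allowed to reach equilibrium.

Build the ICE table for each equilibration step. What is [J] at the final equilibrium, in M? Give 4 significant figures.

[J]_eq = 0.1035 M

Q₀ = 0.006163 vs Keq = 0.1884 ⇒ Q<K, forward
Step 1:
                  J         X         A
  I          0.1939     9.352   0.04655
  C        -0.09044  -0.04522   0.09044
  E          0.1035     9.307     0.137
  solve Keq expr → x = 0.04522; check Q = 0.1884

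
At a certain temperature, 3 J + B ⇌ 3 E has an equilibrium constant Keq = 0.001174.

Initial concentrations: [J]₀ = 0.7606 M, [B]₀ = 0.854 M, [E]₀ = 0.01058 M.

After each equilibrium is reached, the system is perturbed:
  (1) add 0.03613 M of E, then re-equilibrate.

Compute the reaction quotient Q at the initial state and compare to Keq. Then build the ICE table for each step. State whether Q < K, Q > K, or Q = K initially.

Q₀ = 3.1516e-06 vs Keq = 0.001174 ⇒ Q<K, forward
Step 1:
                   J          B          E
  init        0.7606      0.854    0.01058
  Δ         -0.05909    -0.0197    0.05909
  eq          0.7015     0.8343    0.06967
  solve Keq expr → x = 0.0197; check Q = 0.001174
Then add 0.03613 M of E.
Step 2:
                   J          B          E
  init        0.7015     0.8343     0.1058
  Δ          0.03258    0.01086   -0.03258
  eq          0.7341     0.8452    0.07322
  solve Keq expr → x = -0.01086; check Q = 0.001174

Q₀ = 3.1516e-06; Q < K (proceeds forward)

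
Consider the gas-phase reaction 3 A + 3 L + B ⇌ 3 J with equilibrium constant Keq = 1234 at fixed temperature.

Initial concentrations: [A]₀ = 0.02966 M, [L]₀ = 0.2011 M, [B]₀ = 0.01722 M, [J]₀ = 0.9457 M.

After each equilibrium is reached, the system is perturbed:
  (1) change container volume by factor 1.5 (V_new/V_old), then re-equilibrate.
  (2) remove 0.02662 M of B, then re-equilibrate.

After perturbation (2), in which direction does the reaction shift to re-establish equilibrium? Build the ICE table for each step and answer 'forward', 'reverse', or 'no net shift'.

Q₀ = 2.3146e+08 vs Keq = 1234 ⇒ Q>K, reverse
Step 1:
                   A          L          B          J
  I          0.02966     0.2011    0.01722     0.9457
  C           0.2622     0.2622    0.08741    -0.2622
  E           0.2919     0.4633     0.1046     0.6835
  solve Keq expr → x = -0.08741; check Q = 1234
Then change container volume by factor 1.5 (V_new/V_old).
Step 2:
                   A          L          B          J
  I           0.1946     0.3089    0.06975     0.4557
  C          0.04758    0.04758    0.01586   -0.04758
  E           0.2422     0.3565    0.08561     0.4081
  solve Keq expr → x = -0.01586; check Q = 1234
Then remove 0.02662 M of B.
Step 3:
                   A          L          B          J
  I           0.2422     0.3565    0.05899     0.4081
  C          0.01117    0.01117   0.003725   -0.01117
  E           0.2533     0.3676    0.06272     0.3969
  solve Keq expr → x = -0.003725; check Q = 1234

Direction: reverse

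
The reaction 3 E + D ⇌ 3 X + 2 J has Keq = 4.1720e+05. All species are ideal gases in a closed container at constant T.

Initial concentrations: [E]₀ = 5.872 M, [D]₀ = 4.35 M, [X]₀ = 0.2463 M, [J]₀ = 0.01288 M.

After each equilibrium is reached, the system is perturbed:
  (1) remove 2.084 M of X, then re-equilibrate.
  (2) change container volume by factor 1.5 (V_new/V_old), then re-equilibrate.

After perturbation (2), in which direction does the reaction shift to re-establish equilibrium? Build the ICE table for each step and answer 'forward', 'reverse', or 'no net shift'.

Q₀ = 2.8143e-09 vs Keq = 4.1720e+05 ⇒ Q<K, forward
Step 1:
                  E         D         X         J
  I           5.872      4.35    0.2463   0.01288
  C          -5.727    -1.909     5.727     3.818
  E          0.1453     2.441     5.973     3.831
  solve Keq expr → x = 1.909; check Q = 4.1720e+05
Then remove 2.084 M of X.
Step 2:
                  E         D         X         J
  I          0.1453     2.441     3.889     3.831
  C        -0.04877  -0.01626   0.04877   0.03251
  E         0.09657     2.425     3.938     3.863
  solve Keq expr → x = 0.01626; check Q = 4.1720e+05
Then change container volume by factor 1.5 (V_new/V_old).
Step 3:
                  E         D         X         J
  I         0.06438     1.617     2.625     2.575
  C       -0.007864 -0.002621  0.007864  0.005242
  E         0.05652     1.614     2.633     2.581
  solve Keq expr → x = 0.002621; check Q = 4.1720e+05

Direction: forward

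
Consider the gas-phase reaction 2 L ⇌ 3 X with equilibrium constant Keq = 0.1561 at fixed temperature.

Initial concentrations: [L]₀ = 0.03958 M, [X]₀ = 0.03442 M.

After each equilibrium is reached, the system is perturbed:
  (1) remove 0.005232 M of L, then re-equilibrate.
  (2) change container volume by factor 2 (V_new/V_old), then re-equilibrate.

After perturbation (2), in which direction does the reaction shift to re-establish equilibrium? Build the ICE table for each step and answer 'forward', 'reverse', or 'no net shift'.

Direction: forward

Q₀ = 0.02603 vs Keq = 0.1561 ⇒ Q<K, forward
Step 1:
                   L          X
  Initial    0.03958    0.03442
  Change    -0.01078    0.01617
  Equil       0.0288    0.05059
  solve Keq expr → x = 0.00539; check Q = 0.1561
Then remove 0.005232 M of L.
Step 2:
                   L          X
  Initial    0.02357    0.05059
  Change    0.002316  -0.003475
  Equil      0.02588    0.04712
  solve Keq expr → x = -0.001158; check Q = 0.1561
Then change container volume by factor 2 (V_new/V_old).
Step 3:
                   L          X
  Initial    0.01294    0.02356
  Change   -0.001994   0.002991
  Equil      0.01095    0.02655
  solve Keq expr → x = 9.9690e-04; check Q = 0.1561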